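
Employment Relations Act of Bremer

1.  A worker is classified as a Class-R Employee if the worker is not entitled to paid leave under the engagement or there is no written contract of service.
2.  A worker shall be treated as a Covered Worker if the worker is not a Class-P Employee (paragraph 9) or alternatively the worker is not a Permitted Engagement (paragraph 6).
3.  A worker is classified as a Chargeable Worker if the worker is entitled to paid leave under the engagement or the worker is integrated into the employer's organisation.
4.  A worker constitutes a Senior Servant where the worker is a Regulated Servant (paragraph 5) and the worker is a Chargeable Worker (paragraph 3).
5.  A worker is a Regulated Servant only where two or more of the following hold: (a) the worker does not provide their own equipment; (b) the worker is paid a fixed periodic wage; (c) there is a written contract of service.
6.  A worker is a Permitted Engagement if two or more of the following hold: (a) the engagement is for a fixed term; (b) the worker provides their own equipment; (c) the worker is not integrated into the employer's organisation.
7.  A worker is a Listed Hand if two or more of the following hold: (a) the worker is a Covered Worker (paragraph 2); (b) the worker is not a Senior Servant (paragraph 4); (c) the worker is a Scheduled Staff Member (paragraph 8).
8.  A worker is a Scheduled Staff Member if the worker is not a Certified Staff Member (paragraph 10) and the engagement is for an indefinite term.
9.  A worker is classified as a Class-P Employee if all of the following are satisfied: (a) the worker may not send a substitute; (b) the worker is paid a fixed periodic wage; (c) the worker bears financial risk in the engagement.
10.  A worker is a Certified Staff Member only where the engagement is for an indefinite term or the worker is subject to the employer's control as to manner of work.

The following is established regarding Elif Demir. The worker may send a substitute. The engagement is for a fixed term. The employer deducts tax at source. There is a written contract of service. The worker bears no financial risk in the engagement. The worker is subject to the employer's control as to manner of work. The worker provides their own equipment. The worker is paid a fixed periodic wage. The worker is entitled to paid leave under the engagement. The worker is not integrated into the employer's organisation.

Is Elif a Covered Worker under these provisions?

Yes

paragraph 9 — Class-P Employee: [the worker may not send a substitute? no] AND [the worker is paid a fixed periodic wage? yes] AND [the worker bears financial risk in the engagement? no] → not satisfied.
paragraph 6 — Permitted Engagement: the engagement is for a fixed term? yes; the worker provides their own equipment? yes; the worker is not integrated into the employer's organisation? yes — 3 of 3 hold (need ≥2) → satisfied.
paragraph 2 — Covered Worker: [not a Class-P Employee (paragraph 9)? yes] OR [not a Permitted Engagement (paragraph 6)? no] → satisfied.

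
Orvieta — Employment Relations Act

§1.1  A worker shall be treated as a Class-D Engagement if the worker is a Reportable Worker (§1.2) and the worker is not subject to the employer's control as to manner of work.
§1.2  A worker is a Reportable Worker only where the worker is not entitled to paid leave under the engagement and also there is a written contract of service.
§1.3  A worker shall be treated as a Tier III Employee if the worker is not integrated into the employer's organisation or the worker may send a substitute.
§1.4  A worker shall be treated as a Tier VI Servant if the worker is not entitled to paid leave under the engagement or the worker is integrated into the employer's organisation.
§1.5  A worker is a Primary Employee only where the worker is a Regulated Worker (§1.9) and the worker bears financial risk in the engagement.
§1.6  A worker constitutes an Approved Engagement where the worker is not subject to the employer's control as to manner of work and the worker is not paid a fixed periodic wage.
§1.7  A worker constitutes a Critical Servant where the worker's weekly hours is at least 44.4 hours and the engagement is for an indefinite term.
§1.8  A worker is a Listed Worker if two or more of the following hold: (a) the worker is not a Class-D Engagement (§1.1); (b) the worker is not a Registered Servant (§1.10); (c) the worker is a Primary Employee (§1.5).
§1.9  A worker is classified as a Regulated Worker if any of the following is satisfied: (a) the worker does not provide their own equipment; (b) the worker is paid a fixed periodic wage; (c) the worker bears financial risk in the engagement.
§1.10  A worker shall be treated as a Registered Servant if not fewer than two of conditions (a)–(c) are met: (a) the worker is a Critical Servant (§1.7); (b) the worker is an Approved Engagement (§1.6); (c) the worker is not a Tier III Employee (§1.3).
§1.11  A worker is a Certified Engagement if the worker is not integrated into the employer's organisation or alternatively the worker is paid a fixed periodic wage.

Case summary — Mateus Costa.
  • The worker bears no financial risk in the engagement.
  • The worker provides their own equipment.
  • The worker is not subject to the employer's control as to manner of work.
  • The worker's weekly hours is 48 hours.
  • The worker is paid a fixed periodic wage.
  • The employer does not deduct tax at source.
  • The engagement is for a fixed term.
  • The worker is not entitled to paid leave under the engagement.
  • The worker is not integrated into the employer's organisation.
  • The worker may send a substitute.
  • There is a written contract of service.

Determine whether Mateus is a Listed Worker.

No

§1.2 — Reportable Worker: [the worker is not entitled to paid leave under the engagement? yes] AND [there is a written contract of service? yes] → satisfied.
§1.1 — Class-D Engagement: [Reportable Worker (§1.2)? yes] AND [the worker is not subject to the employer's control as to manner of work? yes] → satisfied.
§1.7 — Critical Servant: [worker's weekly hours: 48 hours ≥ 44.4 hours? yes] AND [the engagement is for an indefinite term? no] → not satisfied.
§1.6 — Approved Engagement: [the worker is not subject to the employer's control as to manner of work? yes] AND [the worker is not paid a fixed periodic wage? no] → not satisfied.
§1.3 — Tier III Employee: [the worker is not integrated into the employer's organisation? yes] OR [the worker may send a substitute? yes] → satisfied.
§1.10 — Registered Servant: Critical Servant (§1.7)? no; Approved Engagement (§1.6)? no; not a Tier III Employee (§1.3)? no — 0 of 3 hold (need ≥2) → not satisfied.
§1.9 — Regulated Worker: [the worker does not provide their own equipment? no] OR [the worker is paid a fixed periodic wage? yes] OR [the worker bears financial risk in the engagement? no] → satisfied.
§1.5 — Primary Employee: [Regulated Worker (§1.9)? yes] AND [the worker bears financial risk in the engagement? no] → not satisfied.
§1.8 — Listed Worker: not a Class-D Engagement (§1.1)? no; not a Registered Servant (§1.10)? yes; Primary Employee (§1.5)? no — 1 of 3 hold (need ≥2) → not satisfied.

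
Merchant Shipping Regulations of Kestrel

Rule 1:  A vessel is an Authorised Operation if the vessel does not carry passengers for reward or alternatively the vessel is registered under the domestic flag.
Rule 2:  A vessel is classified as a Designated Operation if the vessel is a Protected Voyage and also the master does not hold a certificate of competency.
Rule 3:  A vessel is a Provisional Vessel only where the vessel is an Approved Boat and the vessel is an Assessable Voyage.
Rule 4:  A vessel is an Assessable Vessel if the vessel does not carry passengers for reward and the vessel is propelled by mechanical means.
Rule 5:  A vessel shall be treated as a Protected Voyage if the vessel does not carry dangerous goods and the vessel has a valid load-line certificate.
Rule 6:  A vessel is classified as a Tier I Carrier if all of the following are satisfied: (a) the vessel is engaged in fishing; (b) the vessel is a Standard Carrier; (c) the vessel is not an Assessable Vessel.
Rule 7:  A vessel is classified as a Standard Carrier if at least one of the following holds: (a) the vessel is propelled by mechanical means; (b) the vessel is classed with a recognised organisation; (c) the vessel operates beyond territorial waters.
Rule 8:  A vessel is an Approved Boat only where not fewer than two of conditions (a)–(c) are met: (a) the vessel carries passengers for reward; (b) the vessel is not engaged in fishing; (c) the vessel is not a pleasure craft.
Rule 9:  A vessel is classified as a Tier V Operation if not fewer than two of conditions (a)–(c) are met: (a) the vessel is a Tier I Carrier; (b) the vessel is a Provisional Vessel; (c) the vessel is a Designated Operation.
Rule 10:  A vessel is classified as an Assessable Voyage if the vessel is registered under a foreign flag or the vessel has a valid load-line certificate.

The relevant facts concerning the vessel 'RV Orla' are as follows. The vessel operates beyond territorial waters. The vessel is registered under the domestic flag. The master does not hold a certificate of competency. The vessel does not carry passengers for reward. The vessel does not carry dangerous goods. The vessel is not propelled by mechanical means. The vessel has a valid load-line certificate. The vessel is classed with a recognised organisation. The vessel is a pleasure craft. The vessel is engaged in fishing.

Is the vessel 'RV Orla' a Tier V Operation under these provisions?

Yes

rule 7 — Standard Carrier: [the vessel is propelled by mechanical means? no] OR [the vessel is classed with a recognised organisation? yes] OR [the vessel operates beyond territorial waters? yes] → satisfied.
rule 4 — Assessable Vessel: [the vessel does not carry passengers for reward? yes] AND [the vessel is propelled by mechanical means? no] → not satisfied.
rule 6 — Tier I Carrier: [the vessel is engaged in fishing? yes] AND [Standard Carrier (rule 7)? yes] AND [not an Assessable Vessel (rule 4)? yes] → satisfied.
rule 8 — Approved Boat: the vessel carries passengers for reward? no; the vessel is not engaged in fishing? no; the vessel is not a pleasure craft? no — 0 of 3 hold (need ≥2) → not satisfied.
rule 10 — Assessable Voyage: [the vessel is registered under a foreign flag? no] OR [the vessel has a valid load-line certificate? yes] → satisfied.
rule 3 — Provisional Vessel: [Approved Boat (rule 8)? no] AND [Assessable Voyage (rule 10)? yes] → not satisfied.
rule 5 — Protected Voyage: [the vessel does not carry dangerous goods? yes] AND [the vessel has a valid load-line certificate? yes] → satisfied.
rule 2 — Designated Operation: [Protected Voyage (rule 5)? yes] AND [the master does not hold a certificate of competency? yes] → satisfied.
rule 9 — Tier V Operation: Tier I Carrier (rule 6)? yes; Provisional Vessel (rule 3)? no; Designated Operation (rule 2)? yes — 2 of 3 hold (need ≥2) → satisfied.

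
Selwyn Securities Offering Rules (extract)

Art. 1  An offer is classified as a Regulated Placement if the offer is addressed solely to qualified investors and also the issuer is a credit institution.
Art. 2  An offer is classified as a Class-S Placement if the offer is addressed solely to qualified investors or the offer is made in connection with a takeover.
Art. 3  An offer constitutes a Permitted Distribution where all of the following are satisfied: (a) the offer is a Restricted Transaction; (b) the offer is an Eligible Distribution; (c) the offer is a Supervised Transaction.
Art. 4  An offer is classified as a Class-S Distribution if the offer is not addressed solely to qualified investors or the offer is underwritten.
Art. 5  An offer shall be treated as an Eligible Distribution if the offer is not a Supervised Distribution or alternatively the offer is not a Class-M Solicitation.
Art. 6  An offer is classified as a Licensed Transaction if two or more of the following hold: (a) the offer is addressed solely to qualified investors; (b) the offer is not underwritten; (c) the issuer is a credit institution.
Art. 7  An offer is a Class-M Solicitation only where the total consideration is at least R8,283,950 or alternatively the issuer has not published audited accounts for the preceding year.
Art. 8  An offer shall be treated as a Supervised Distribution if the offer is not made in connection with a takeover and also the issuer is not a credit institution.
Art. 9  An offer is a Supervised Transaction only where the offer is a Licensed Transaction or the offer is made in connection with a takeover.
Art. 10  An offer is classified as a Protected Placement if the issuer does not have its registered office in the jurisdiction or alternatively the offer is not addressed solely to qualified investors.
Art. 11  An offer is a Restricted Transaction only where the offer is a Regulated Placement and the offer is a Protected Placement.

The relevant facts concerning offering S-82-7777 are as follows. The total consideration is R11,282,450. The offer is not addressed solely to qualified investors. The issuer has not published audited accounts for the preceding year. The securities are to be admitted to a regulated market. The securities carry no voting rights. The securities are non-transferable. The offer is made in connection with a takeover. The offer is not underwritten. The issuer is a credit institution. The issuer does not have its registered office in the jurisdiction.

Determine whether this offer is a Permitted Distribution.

No

article 1 — Regulated Placement: [the offer is addressed solely to qualified investors? no] AND [the issuer is a credit institution? yes] → not satisfied.
article 10 — Protected Placement: [the issuer does not have its registered office in the jurisdiction? yes] OR [the offer is not addressed solely to qualified investors? yes] → satisfied.
article 11 — Restricted Transaction: [Regulated Placement (article 1)? no] AND [Protected Placement (article 10)? yes] → not satisfied.
article 8 — Supervised Distribution: [the offer is not made in connection with a takeover? no] AND [the issuer is not a credit institution? no] → not satisfied.
article 7 — Class-M Solicitation: [total consideration: R11,282,450 ≥ R8,283,950? yes] OR [the issuer has not published audited accounts for the preceding year? yes] → satisfied.
article 5 — Eligible Distribution: [not a Supervised Distribution (article 8)? yes] OR [not a Class-M Solicitation (article 7)? no] → satisfied.
article 6 — Licensed Transaction: the offer is addressed solely to qualified investors? no; the offer is not underwritten? yes; the issuer is a credit institution? yes — 2 of 3 hold (need ≥2) → satisfied.
article 9 — Supervised Transaction: [Licensed Transaction (article 6)? yes] OR [the offer is made in connection with a takeover? yes] → satisfied.
article 3 — Permitted Distribution: [Restricted Transaction (article 11)? no] AND [Eligible Distribution (article 5)? yes] AND [Supervised Transaction (article 9)? yes] → not satisfied.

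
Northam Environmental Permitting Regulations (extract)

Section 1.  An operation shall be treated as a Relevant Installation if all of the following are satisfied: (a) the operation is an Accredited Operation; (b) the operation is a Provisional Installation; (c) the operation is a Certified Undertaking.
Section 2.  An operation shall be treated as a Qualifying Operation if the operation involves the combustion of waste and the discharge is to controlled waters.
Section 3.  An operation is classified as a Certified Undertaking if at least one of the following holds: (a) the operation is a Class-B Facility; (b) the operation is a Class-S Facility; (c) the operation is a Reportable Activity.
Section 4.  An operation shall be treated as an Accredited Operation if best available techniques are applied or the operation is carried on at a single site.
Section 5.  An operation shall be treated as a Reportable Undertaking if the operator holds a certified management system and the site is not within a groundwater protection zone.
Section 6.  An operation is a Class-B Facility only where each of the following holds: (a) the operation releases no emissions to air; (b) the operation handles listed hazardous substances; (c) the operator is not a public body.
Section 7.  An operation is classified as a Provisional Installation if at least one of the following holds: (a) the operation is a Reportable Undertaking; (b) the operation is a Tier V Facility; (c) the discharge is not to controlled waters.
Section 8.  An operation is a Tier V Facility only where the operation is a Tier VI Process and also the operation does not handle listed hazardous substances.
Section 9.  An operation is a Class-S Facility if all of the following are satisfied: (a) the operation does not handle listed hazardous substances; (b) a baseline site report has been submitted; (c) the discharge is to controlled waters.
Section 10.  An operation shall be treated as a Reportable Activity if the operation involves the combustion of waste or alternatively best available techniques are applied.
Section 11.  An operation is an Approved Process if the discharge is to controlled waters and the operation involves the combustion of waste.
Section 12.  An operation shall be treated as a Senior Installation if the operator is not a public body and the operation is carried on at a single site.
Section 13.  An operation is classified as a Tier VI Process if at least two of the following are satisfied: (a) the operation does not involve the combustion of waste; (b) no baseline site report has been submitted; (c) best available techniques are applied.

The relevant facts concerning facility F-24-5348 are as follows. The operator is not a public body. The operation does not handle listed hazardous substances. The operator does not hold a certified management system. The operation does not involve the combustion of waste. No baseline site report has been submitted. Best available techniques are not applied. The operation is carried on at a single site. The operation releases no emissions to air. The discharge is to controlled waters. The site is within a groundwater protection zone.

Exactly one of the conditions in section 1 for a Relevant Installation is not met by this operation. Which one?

Certified Undertaking

section 4 — Accredited Operation: [best available techniques are applied? no] OR [the operation is carried on at a single site? yes] → satisfied.
section 5 — Reportable Undertaking: [the operator holds a certified management system? no] AND [the site is not within a groundwater protection zone? no] → not satisfied.
section 13 — Tier VI Process: the operation does not involve the combustion of waste? yes; no baseline site report has been submitted? yes; best available techniques are applied? no — 2 of 3 hold (need ≥2) → satisfied.
section 8 — Tier V Facility: [Tier VI Process (section 13)? yes] AND [the operation does not handle listed hazardous substances? yes] → satisfied.
section 7 — Provisional Installation: [Reportable Undertaking (section 5)? no] OR [Tier V Facility (section 8)? yes] OR [the discharge is not to controlled waters? no] → satisfied.
section 6 — Class-B Facility: [the operation releases no emissions to air? yes] AND [the operation handles listed hazardous substances? no] AND [the operator is not a public body? yes] → not satisfied.
section 9 — Class-S Facility: [the operation does not handle listed hazardous substances? yes] AND [a baseline site report has been submitted? no] AND [the discharge is to controlled waters? yes] → not satisfied.
section 10 — Reportable Activity: [the operation involves the combustion of waste? no] OR [best available techniques are applied? no] → not satisfied.
section 3 — Certified Undertaking: [Class-B Facility (section 6)? no] OR [Class-S Facility (section 9)? no] OR [Reportable Activity (section 10)? no] → not satisfied.
section 1 — Relevant Installation: [Accredited Operation (section 4)? yes] AND [Provisional Installation (section 7)? yes] AND [Certified Undertaking (section 3)? no] → not satisfied.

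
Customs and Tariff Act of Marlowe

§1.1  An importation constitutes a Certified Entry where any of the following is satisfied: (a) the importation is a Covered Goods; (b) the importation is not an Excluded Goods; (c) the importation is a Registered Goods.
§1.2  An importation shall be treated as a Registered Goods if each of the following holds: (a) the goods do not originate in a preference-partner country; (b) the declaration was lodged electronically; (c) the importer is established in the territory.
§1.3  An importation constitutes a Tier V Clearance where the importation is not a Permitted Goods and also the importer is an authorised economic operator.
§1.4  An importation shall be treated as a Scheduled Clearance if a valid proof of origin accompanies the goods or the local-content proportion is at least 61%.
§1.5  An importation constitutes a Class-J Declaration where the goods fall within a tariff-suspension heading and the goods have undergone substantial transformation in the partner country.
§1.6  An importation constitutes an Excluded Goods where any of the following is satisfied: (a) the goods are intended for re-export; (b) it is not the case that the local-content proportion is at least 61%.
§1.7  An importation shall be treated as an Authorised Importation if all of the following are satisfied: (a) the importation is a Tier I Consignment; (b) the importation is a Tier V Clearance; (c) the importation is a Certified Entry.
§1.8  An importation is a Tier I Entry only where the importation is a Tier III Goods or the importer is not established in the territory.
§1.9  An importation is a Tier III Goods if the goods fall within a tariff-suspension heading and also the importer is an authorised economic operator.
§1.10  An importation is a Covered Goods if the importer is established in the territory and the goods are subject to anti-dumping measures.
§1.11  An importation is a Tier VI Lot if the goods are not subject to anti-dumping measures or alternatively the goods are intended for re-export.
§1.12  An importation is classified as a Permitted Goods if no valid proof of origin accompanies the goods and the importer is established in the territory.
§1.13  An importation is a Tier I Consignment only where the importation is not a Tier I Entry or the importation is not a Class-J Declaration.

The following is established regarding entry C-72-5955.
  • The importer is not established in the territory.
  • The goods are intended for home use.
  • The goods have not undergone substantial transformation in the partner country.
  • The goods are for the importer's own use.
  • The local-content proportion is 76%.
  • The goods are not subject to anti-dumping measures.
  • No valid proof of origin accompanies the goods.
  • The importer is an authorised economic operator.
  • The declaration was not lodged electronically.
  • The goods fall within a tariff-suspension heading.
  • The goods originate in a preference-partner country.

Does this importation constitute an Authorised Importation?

Under §1.9: the goods fall within a tariff-suspension heading? yes; and the importer is an authorised economic operator? yes. So the importation is a Tier III Goods.
Under §1.8: Tier III Goods (§1.9)? yes; or the importer is not established in the territory? yes. So the importation is a Tier I Entry.
Under §1.5: the goods fall within a tariff-suspension heading? yes; and the goods have undergone substantial transformation in the partner country? no. So the importation is not a Class-J Declaration.
Under §1.13: not a Tier I Entry (§1.8)? no; or not a Class-J Declaration (§1.5)? yes. So the importation is a Tier I Consignment.
Under §1.12: no valid proof of origin accompanies the goods? yes; and the importer is established in the territory? no. So the importation is not a Permitted Goods.
Under §1.3: not a Permitted Goods (§1.12)? yes; and the importer is an authorised economic operator? yes. So the importation is a Tier V Clearance.
Under §1.10: the importer is established in the territory? no; and the goods are subject to anti-dumping measures? no. So the importation is not a Covered Goods.
Under §1.6: the goods are intended for re-export? no; or local-content proportion: 76% ≥ 61%? yes, so negated condition no. So the importation is not an Excluded Goods.
Under §1.2: the goods do not originate in a preference-partner country? no; and the declaration was lodged electronically? no; and the importer is established in the territory? no. So the importation is not a Registered Goods.
Under §1.1: Covered Goods (§1.10)? no; or not an Excluded Goods (§1.6)? yes; or Registered Goods (§1.2)? no. So the importation is a Certified Entry.
Under §1.7: Tier I Consignment (§1.13)? yes; and Tier V Clearance (§1.3)? yes; and Certified Entry (§1.1)? yes. So the importation is an Authorised Importation.

Yes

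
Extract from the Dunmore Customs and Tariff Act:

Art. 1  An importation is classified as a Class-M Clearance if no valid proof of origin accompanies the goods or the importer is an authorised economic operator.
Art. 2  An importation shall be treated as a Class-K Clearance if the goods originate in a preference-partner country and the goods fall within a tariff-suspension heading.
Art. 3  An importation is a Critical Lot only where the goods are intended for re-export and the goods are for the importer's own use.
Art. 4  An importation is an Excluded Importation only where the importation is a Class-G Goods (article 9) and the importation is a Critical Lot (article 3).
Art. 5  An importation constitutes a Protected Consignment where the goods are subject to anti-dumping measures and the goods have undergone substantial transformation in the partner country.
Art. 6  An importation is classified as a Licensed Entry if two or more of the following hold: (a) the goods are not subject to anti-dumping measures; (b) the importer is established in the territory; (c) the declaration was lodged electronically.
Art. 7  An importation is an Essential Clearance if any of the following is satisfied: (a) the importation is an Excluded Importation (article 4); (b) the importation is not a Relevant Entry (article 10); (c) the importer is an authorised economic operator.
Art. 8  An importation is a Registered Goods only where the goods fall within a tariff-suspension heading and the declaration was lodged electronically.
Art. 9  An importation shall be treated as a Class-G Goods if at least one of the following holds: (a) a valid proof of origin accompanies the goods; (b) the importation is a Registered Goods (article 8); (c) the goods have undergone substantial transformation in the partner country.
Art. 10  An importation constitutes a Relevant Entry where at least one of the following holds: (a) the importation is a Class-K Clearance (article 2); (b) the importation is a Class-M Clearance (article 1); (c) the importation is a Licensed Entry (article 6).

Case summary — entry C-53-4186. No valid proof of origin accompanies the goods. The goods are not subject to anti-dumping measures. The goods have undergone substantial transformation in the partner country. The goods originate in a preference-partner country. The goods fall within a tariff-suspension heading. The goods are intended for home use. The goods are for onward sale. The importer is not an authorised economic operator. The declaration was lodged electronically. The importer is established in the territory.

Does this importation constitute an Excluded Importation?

No

article 8 — Registered Goods: [the goods fall within a tariff-suspension heading? yes] AND [the declaration was lodged electronically? yes] → satisfied.
article 9 — Class-G Goods: [a valid proof of origin accompanies the goods? no] OR [Registered Goods (article 8)? yes] OR [the goods have undergone substantial transformation in the partner country? yes] → satisfied.
article 3 — Critical Lot: [the goods are intended for re-export? no] AND [the goods are for the importer's own use? no] → not satisfied.
article 4 — Excluded Importation: [Class-G Goods (article 9)? yes] AND [Critical Lot (article 3)? no] → not satisfied.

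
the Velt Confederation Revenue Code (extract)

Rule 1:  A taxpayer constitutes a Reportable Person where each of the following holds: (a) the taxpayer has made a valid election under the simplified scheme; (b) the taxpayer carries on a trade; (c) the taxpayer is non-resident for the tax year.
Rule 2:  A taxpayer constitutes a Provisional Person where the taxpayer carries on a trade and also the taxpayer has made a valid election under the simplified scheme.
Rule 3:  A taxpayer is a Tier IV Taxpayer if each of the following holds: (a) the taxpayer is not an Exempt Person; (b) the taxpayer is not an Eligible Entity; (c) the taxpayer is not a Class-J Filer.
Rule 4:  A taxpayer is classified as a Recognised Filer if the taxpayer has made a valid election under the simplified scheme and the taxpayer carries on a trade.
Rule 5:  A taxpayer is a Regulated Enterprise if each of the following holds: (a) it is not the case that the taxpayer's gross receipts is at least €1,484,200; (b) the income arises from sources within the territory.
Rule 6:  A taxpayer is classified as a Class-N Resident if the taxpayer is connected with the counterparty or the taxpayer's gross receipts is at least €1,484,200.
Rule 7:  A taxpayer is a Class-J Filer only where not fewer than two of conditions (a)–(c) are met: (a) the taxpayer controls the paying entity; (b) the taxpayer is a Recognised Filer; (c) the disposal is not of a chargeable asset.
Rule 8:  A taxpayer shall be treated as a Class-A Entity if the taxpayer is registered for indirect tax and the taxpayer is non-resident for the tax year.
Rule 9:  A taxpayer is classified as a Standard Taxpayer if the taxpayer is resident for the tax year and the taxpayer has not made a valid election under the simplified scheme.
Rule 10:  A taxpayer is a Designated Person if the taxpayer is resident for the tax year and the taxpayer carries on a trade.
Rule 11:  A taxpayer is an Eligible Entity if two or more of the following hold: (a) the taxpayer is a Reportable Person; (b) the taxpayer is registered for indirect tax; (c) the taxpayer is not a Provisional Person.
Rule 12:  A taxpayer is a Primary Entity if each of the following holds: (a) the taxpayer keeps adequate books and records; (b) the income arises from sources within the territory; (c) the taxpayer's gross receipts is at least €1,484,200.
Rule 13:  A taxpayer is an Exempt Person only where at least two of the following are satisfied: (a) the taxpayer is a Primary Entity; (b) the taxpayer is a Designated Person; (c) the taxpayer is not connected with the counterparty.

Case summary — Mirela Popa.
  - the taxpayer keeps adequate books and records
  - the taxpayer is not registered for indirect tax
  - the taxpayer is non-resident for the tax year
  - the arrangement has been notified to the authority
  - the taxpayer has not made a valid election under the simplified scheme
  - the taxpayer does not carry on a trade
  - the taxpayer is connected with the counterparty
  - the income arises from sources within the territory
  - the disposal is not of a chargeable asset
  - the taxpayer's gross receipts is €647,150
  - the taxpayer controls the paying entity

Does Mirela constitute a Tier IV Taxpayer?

rule 12 — Primary Entity: [the taxpayer keeps adequate books and records? yes] AND [the income arises from sources within the territory? yes] AND [taxpayer's gross receipts: €647,150 ≥ €1,484,200? no] → not satisfied.
rule 10 — Designated Person: [the taxpayer is resident for the tax year? no] AND [the taxpayer carries on a trade? no] → not satisfied.
rule 13 — Exempt Person: Primary Entity (rule 12)? no; Designated Person (rule 10)? no; the taxpayer is not connected with the counterparty? no — 0 of 3 hold (need ≥2) → not satisfied.
rule 1 — Reportable Person: [the taxpayer has made a valid election under the simplified scheme? no] AND [the taxpayer carries on a trade? no] AND [the taxpayer is non-resident for the tax year? yes] → not satisfied.
rule 2 — Provisional Person: [the taxpayer carries on a trade? no] AND [the taxpayer has made a valid election under the simplified scheme? no] → not satisfied.
rule 11 — Eligible Entity: Reportable Person (rule 1)? no; the taxpayer is registered for indirect tax? no; not a Provisional Person (rule 2)? yes — 1 of 3 hold (need ≥2) → not satisfied.
rule 4 — Recognised Filer: [the taxpayer has made a valid election under the simplified scheme? no] AND [the taxpayer carries on a trade? no] → not satisfied.
rule 7 — Class-J Filer: the taxpayer controls the paying entity? yes; Recognised Filer (rule 4)? no; the disposal is not of a chargeable asset? yes — 2 of 3 hold (need ≥2) → satisfied.
rule 3 — Tier IV Taxpayer: [not an Exempt Person (rule 13)? yes] AND [not an Eligible Entity (rule 11)? yes] AND [not a Class-J Filer (rule 7)? no] → not satisfied.

No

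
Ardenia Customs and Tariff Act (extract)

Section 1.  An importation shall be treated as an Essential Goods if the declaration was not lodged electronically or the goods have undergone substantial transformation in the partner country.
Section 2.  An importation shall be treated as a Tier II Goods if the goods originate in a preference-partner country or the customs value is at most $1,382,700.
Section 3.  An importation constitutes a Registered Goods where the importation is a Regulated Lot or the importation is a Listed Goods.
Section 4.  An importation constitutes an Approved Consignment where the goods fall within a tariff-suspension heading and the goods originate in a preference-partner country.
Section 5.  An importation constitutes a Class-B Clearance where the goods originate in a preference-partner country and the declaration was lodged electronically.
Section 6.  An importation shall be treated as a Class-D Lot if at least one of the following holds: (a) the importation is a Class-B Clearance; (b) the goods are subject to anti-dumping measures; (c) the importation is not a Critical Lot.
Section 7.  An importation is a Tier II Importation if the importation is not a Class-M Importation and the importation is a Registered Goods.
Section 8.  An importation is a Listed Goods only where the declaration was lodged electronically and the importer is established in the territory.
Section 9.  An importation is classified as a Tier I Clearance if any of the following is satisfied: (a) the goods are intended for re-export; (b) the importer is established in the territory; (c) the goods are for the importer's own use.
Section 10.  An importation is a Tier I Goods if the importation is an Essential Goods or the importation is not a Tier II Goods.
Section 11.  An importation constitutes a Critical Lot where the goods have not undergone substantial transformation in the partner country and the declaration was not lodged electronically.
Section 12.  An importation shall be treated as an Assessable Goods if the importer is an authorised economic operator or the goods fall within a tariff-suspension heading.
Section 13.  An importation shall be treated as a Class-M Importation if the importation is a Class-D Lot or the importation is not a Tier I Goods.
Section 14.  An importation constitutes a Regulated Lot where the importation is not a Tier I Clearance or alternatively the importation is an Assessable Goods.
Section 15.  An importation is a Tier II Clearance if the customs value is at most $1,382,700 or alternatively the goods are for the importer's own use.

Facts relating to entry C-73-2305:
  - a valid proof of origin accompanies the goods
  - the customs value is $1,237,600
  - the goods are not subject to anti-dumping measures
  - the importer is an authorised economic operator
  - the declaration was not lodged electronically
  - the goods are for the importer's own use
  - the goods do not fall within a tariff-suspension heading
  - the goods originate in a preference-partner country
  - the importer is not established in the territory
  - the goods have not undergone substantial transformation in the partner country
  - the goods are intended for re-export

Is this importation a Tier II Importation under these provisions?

section 5 — Class-B Clearance: [the goods originate in a preference-partner country? yes] AND [the declaration was lodged electronically? no] → not satisfied.
section 11 — Critical Lot: [the goods have not undergone substantial transformation in the partner country? yes] AND [the declaration was not lodged electronically? yes] → satisfied.
section 6 — Class-D Lot: [Class-B Clearance (section 5)? no] OR [the goods are subject to anti-dumping measures? no] OR [not a Critical Lot (section 11)? no] → not satisfied.
section 1 — Essential Goods: [the declaration was not lodged electronically? yes] OR [the goods have undergone substantial transformation in the partner country? no] → satisfied.
section 2 — Tier II Goods: [the goods originate in a preference-partner country? yes] OR [customs value: $1,237,600 ≤ $1,382,700? yes] → satisfied.
section 10 — Tier I Goods: [Essential Goods (section 1)? yes] OR [not a Tier II Goods (section 2)? no] → satisfied.
section 13 — Class-M Importation: [Class-D Lot (section 6)? no] OR [not a Tier I Goods (section 10)? no] → not satisfied.
section 9 — Tier I Clearance: [the goods are intended for re-export? yes] OR [the importer is established in the territory? no] OR [the goods are for the importer's own use? yes] → satisfied.
section 12 — Assessable Goods: [the importer is an authorised economic operator? yes] OR [the goods fall within a tariff-suspension heading? no] → satisfied.
section 14 — Regulated Lot: [not a Tier I Clearance (section 9)? no] OR [Assessable Goods (section 12)? yes] → satisfied.
section 8 — Listed Goods: [the declaration was lodged electronically? no] AND [the importer is established in the territory? no] → not satisfied.
section 3 — Registered Goods: [Regulated Lot (section 14)? yes] OR [Listed Goods (section 8)? no] → satisfied.
section 7 — Tier II Importation: [not a Class-M Importation (section 13)? yes] AND [Registered Goods (section 3)? yes] → satisfied.

Yes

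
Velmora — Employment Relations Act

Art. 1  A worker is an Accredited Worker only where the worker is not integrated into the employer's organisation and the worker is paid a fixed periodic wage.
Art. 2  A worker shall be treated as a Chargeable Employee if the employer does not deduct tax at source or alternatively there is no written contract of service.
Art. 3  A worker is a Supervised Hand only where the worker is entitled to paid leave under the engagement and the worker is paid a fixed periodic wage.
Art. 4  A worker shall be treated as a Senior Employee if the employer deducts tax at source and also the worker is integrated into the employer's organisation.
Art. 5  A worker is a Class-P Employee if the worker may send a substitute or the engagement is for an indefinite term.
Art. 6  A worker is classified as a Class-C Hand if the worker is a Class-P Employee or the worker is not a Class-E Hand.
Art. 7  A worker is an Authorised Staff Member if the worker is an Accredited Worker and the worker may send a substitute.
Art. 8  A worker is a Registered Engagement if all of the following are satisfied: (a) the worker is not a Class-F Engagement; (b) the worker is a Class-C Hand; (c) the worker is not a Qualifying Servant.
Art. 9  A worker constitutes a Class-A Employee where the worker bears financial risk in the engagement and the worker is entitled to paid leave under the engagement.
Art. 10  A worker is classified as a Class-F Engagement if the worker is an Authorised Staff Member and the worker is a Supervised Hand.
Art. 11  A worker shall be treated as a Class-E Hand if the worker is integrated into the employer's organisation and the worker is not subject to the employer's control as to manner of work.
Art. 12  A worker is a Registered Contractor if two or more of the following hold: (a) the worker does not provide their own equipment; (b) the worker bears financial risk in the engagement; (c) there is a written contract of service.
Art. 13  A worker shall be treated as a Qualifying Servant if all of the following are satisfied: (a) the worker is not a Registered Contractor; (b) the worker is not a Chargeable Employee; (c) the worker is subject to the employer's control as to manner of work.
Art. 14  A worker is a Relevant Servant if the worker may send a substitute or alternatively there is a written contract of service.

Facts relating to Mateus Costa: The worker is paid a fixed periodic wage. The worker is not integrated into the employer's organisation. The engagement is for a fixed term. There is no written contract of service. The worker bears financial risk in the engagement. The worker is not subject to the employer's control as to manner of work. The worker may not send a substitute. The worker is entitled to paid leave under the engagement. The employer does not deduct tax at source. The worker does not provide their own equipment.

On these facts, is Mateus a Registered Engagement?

article 1 — Accredited Worker: [the worker is not integrated into the employer's organisation? yes] AND [the worker is paid a fixed periodic wage? yes] → satisfied.
article 7 — Authorised Staff Member: [Accredited Worker (article 1)? yes] AND [the worker may send a substitute? no] → not satisfied.
article 3 — Supervised Hand: [the worker is entitled to paid leave under the engagement? yes] AND [the worker is paid a fixed periodic wage? yes] → satisfied.
article 10 — Class-F Engagement: [Authorised Staff Member (article 7)? no] AND [Supervised Hand (article 3)? yes] → not satisfied.
article 5 — Class-P Employee: [the worker may send a substitute? no] OR [the engagement is for an indefinite term? no] → not satisfied.
article 11 — Class-E Hand: [the worker is integrated into the employer's organisation? no] AND [the worker is not subject to the employer's control as to manner of work? yes] → not satisfied.
article 6 — Class-C Hand: [Class-P Employee (article 5)? no] OR [not a Class-E Hand (article 11)? yes] → satisfied.
article 12 — Registered Contractor: the worker does not provide their own equipment? yes; the worker bears financial risk in the engagement? yes; there is a written contract of service? no — 2 of 3 hold (need ≥2) → satisfied.
article 2 — Chargeable Employee: [the employer does not deduct tax at source? yes] OR [there is no written contract of service? yes] → satisfied.
article 13 — Qualifying Servant: [not a Registered Contractor (article 12)? no] AND [not a Chargeable Employee (article 2)? no] AND [the worker is subject to the employer's control as to manner of work? no] → not satisfied.
article 8 — Registered Engagement: [not a Class-F Engagement (article 10)? yes] AND [Class-C Hand (article 6)? yes] AND [not a Qualifying Servant (article 13)? yes] → satisfied.

Yes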